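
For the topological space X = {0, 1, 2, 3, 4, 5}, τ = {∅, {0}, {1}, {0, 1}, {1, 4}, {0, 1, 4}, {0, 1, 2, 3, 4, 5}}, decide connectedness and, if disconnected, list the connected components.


(X, τ) is connected.

Find clopen sets (U ∈ τ with X ∖ U ∈ τ):
  U = ∅, X ∖ U = {0, 1, 2, 3, 4, 5} — both open, so U is clopen.
  U = {0, 1, 2, 3, 4, 5}, X ∖ U = ∅ — both open, so U is clopen.
Only trivial clopens (∅ and X) exist, so (X, τ) is connected.
Compute connected components by grouping points that agree on all clopens:
  component: {0, 1, 2, 3, 4, 5}


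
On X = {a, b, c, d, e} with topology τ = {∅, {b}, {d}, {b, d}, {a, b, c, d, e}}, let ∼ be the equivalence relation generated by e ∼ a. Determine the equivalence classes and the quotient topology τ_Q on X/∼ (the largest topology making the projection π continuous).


X/∼ = {[a=e], [b], [c], [d]}; |τ_Q| = 5.

Equivalence classes: [a=e], [b], [c], [d].
Quotient map π: X → X/∼ sends a ↦ [a=e], b ↦ [b], c ↦ [c], d ↦ [d], e ↦ [a=e].
For each subset V ⊆ X/∼, compute π^{-1}(V) ⊆ X and check whether π^{-1}(V) ∈ τ. V is open in τ_Q iff π^{-1}(V) ∈ τ.
  V = {}: π^{-1}(V) = ∅ ∈ τ ✓.
  V = {[a=e]}: π^{-1}(V) = {a, e} ∉ τ ✗.
  V = {[b]}: π^{-1}(V) = {b} ∈ τ ✓.
  V = {[a=e], [b]}: π^{-1}(V) = {a, b, e} ∉ τ ✗.
  V = {[c]}: π^{-1}(V) = {c} ∉ τ ✗.
  V = {[a=e], [c]}: π^{-1}(V) = {a, c, e} ∉ τ ✗.
  V = {[b], [c]}: π^{-1}(V) = {b, c} ∉ τ ✗.
  V = {[a=e], [b], [c]}: π^{-1}(V) = {a, b, c, e} ∉ τ ✗.
  V = {[d]}: π^{-1}(V) = {d} ∈ τ ✓.
  V = {[a=e], [d]}: π^{-1}(V) = {a, d, e} ∉ τ ✗.
  V = {[b], [d]}: π^{-1}(V) = {b, d} ∈ τ ✓.
  V = {[a=e], [b], [d]}: π^{-1}(V) = {a, b, d, e} ∉ τ ✗.
  V = {[c], [d]}: π^{-1}(V) = {c, d} ∉ τ ✗.
  V = {[a=e], [c], [d]}: π^{-1}(V) = {a, c, d, e} ∉ τ ✗.
  V = {[b], [c], [d]}: π^{-1}(V) = {b, c, d} ∉ τ ✗.
  V = {[a=e], [b], [c], [d]}: π^{-1}(V) = {a, b, c, d, e} ∈ τ ✓.
Open sets in the quotient: τ_Q = {{}, {[b]}, {[d]}, {[b], [d]}, {[a=e], [b], [c], [d]}} (5 elements).


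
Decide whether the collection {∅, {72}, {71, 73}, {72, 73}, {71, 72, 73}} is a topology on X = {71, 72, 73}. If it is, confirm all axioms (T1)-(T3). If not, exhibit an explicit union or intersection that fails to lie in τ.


τ is NOT a topology on X.

Axiom (T1): ∅ ∈ τ? Yes; X ∈ τ? Yes.
Axiom (T2/T3): check pairwise unions and intersections of members of τ.
Counterexample for (T3): {71, 73} ∩ {72, 73} = {73} ∉ τ. Therefore τ is NOT a topology.


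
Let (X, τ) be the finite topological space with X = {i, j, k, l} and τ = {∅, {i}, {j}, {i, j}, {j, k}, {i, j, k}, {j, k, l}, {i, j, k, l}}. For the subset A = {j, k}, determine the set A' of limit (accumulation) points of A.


A' = {k, l}

For each x ∈ X, list the open sets U ∈ τ with x ∈ U, then check whether U ∩ (A ∖ {x}) ≠ ∅ for every such U.
  x = i: open {i} ∋ x has {i} ∩ (A ∖ {i}) = ∅, so x is NOT a limit point.
  x = j: open {j} ∋ x has {j} ∩ (A ∖ {j}) = ∅, so x is NOT a limit point.
  x = k: opens ∋ x are {j, k}, {i, j, k}, {j, k, l}, {i, j, k, l}; each meets A ∖ {k}, so x IS a limit point.
  x = l: opens ∋ x are {j, k, l}, {i, j, k, l}; each meets A ∖ {l}, so x IS a limit point.
Collecting: A' = {k, l}.


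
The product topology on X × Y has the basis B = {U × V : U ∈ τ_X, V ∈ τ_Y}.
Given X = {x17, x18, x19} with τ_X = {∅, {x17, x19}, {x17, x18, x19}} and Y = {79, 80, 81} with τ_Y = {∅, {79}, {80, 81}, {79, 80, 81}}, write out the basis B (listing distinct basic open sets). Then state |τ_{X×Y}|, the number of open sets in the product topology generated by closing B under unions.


Basis B = {∅ × ∅, {x17, x19} × {79}, {x17, x18, x19} × {79}, {x17, x19} × {80, 81}, {x17, x19} × {79, 80, 81}, {x17, x18, x19} × {80, 81}, {x17, x18, x19} × {79, 80, 81}}; |τ_{X×Y}| = 9.

Enumerate products U × V with U ∈ τ_X, V ∈ τ_Y (deduplicated):
  ∅ × ∅ = {} (∅)
  {x17, x19} × {79} = {(x17,79), (x19,79)}
  {x17, x18, x19} × {79} = {(x17,79), (x18,79), (x19,79)}
  {x17, x19} × {80, 81} = {(x17,80), (x17,81), (x19,80), (x19,81)}
  {x17, x19} × {79, 80, 81} = {(x17,79), (x17,80), (x17,81), (x19,79), (x19,80), (x19,81)}
  {x17, x18, x19} × {80, 81} = {(x17,80), (x17,81), (x18,80), (x18,81), (x19,80), (x19,81)}
  {x17, x18, x19} × {79, 80, 81} = {(x17,79), (x17,80), (x17,81), (x18,79), (x18,80), (x18,81), (x19,79), (x19,80), (x19,81)}
These 7 distinct sets form the basis B.
Close under arbitrary unions to get τ_{X×Y}; counting gives |τ_{X×Y}| = 9.


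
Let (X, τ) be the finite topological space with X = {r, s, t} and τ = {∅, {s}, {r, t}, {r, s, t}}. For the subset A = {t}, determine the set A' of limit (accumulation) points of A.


A' = {r}

For each x ∈ X, list the open sets U ∈ τ with x ∈ U, then check whether U ∩ (A ∖ {x}) ≠ ∅ for every such U.
  x = r: opens ∋ x are {r, t}, {r, s, t}; each meets A ∖ {r}, so x IS a limit point.
  x = s: open {s} ∋ x has {s} ∩ (A ∖ {s}) = ∅, so x is NOT a limit point.
  x = t: open {r, t} ∋ x has {r, t} ∩ (A ∖ {t}) = ∅, so x is NOT a limit point.
Collecting: A' = {r}.


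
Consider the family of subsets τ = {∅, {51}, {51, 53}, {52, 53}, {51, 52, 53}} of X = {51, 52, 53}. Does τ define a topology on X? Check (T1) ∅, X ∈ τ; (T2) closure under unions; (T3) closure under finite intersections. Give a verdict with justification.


τ is NOT a topology on X.

Axiom (T1): ∅ ∈ τ? Yes; X ∈ τ? Yes.
Axiom (T2/T3): check pairwise unions and intersections of members of τ.
Counterexample for (T3): {51, 53} ∩ {52, 53} = {53} ∉ τ. Therefore τ is NOT a topology.


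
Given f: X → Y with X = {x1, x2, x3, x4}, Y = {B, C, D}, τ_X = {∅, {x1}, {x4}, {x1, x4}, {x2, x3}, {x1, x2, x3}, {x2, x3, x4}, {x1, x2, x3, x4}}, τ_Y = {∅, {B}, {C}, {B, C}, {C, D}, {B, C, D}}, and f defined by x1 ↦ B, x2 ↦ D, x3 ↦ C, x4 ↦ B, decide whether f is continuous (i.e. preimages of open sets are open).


f is NOT continuous.

Compute f^{-1}(U) for each U ∈ τ_Y:
  U = ∅: f^{-1}(U) = ∅ ∈ τ_X ✓.
  U = {B}: f^{-1}(U) = {x1, x4} ∈ τ_X ✓.
  U = {C}: f^{-1}(U) = {x3} ∉ τ_X ✗.
  U = {B, C}: f^{-1}(U) = {x1, x3, x4} ∉ τ_X ✗.
  U = {C, D}: f^{-1}(U) = {x2, x3} ∈ τ_X ✓.
  U = {B, C, D}: f^{-1}(U) = {x1, x2, x3, x4} ∈ τ_X ✓.
Found U = {C} with f^{-1}(U) = {x3} not in τ_X. Therefore f is NOT continuous.


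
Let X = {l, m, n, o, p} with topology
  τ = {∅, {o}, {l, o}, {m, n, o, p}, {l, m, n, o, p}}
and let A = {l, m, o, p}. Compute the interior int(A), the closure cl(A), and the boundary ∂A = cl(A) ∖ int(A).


int(A) = {l, o}, cl(A) = {l, m, n, o, p}, ∂A = {m, n, p}.

Closed sets in (X, τ) are complements of opens:
  closed(X, τ) = {∅, {l}, {m, n, p}, {l, m, n, p}, {l, m, n, o, p}}.
int(A) = ⋃ {U ∈ τ : U ⊆ A}. Opens contained in A: ∅, {o}, {l, o}.
Taking the union of these: int(A) = {l, o}.
cl(A) = ⋂ {C closed : A ⊆ C}. Closed sets containing A: {l, m, n, o, p}.
Intersecting these: cl(A) = {l, m, n, o, p}.
∂A = cl(A) ∖ int(A) = {l, m, n, o, p} ∖ {l, o} = {m, n, p}.


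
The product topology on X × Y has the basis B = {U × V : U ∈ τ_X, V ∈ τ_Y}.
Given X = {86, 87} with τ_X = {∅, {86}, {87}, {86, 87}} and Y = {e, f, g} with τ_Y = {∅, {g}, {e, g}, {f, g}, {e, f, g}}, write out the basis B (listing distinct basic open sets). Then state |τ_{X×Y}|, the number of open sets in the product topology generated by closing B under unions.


Basis B = {∅ × ∅, {86} × {g}, {87} × {g}, {86} × {e, g}, {86} × {f, g}, {86, 87} × {g}, {87} × {e, g}, {87} × {f, g}, {86} × {e, f, g}, {87} × {e, f, g}, {86, 87} × {e, g}, {86, 87} × {f, g}, {86, 87} × {e, f, g}}; |τ_{X×Y}| = 25.

Enumerate products U × V with U ∈ τ_X, V ∈ τ_Y (deduplicated):
  ∅ × ∅ = {} (∅)
  {86} × {g} = {(86,g)}
  {87} × {g} = {(87,g)}
  {86} × {e, g} = {(86,e), (86,g)}
  {86} × {f, g} = {(86,f), (86,g)}
  {86, 87} × {g} = {(86,g), (87,g)}
  {87} × {e, g} = {(87,e), (87,g)}
  {87} × {f, g} = {(87,f), (87,g)}
  {86} × {e, f, g} = {(86,e), (86,f), (86,g)}
  {87} × {e, f, g} = {(87,e), (87,f), (87,g)}
  {86, 87} × {e, g} = {(86,e), (86,g), (87,e), (87,g)}
  {86, 87} × {f, g} = {(86,f), (86,g), (87,f), (87,g)}
  {86, 87} × {e, f, g} = {(86,e), (86,f), (86,g), (87,e), (87,f), (87,g)}
These 13 distinct sets form the basis B.
Close under arbitrary unions to get τ_{X×Y}; counting gives |τ_{X×Y}| = 25.


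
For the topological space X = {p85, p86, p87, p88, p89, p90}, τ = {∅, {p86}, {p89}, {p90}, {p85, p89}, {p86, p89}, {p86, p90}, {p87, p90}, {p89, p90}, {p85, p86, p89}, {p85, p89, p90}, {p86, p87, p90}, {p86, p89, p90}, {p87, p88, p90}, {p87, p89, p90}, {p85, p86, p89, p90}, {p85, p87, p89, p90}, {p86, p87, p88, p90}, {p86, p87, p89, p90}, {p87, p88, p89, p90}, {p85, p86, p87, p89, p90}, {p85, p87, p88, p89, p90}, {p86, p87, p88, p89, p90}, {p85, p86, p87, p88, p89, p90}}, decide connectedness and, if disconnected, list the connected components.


(X, τ) is disconnected; components = [{p86}, {p85, p89}, {p87, p88, p90}].

Find clopen sets (U ∈ τ with X ∖ U ∈ τ):
  U = ∅, X ∖ U = {p85, p86, p87, p88, p89, p90} — both open, so U is clopen.
  U = {p86}, X ∖ U = {p85, p87, p88, p89, p90} — both open, so U is clopen.
  U = {p85, p89}, X ∖ U = {p86, p87, p88, p90} — both open, so U is clopen.
  U = {p85, p86, p89}, X ∖ U = {p87, p88, p90} — both open, so U is clopen.
  U = {p87, p88, p90}, X ∖ U = {p85, p86, p89} — both open, so U is clopen.
  U = {p86, p87, p88, p90}, X ∖ U = {p85, p89} — both open, so U is clopen.
  U = {p85, p87, p88, p89, p90}, X ∖ U = {p86} — both open, so U is clopen.
  U = {p85, p86, p87, p88, p89, p90}, X ∖ U = ∅ — both open, so U is clopen.
Nontrivial clopen(s) exist: e.g. {p87, p88, p90}. So (X, τ) is disconnected.
Compute connected components by grouping points that agree on all clopens:
  component: {p86}
  component: {p85, p89}
  component: {p87, p88, p90}


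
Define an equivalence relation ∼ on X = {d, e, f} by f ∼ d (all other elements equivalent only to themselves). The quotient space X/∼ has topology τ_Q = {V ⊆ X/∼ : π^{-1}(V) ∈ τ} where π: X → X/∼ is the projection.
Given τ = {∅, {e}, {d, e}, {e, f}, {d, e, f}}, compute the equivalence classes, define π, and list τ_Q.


X/∼ = {[d=f], [e]}; |τ_Q| = 3.

Equivalence classes: [d=f], [e].
Quotient map π: X → X/∼ sends d ↦ [d=f], e ↦ [e], f ↦ [d=f].
For each subset V ⊆ X/∼, compute π^{-1}(V) ⊆ X and check whether π^{-1}(V) ∈ τ. V is open in τ_Q iff π^{-1}(V) ∈ τ.
  V = {}: π^{-1}(V) = ∅ ∈ τ ✓.
  V = {[d=f]}: π^{-1}(V) = {d, f} ∉ τ ✗.
  V = {[e]}: π^{-1}(V) = {e} ∈ τ ✓.
  V = {[d=f], [e]}: π^{-1}(V) = {d, e, f} ∈ τ ✓.
Open sets in the quotient: τ_Q = {{}, {[e]}, {[d=f], [e]}} (3 elements).


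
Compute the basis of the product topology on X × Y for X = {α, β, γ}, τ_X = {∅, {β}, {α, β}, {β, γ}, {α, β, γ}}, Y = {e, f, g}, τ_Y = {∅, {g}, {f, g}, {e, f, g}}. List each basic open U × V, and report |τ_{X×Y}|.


Basis B = {∅ × ∅, {β} × {g}, {α, β} × {g}, {β} × {f, g}, {β, γ} × {g}, {α, β, γ} × {g}, {β} × {e, f, g}, {α, β} × {f, g}, {β, γ} × {f, g}, {α, β} × {e, f, g}, {α, β, γ} × {f, g}, {β, γ} × {e, f, g}, {α, β, γ} × {e, f, g}}; |τ_{X×Y}| = 30.

Enumerate products U × V with U ∈ τ_X, V ∈ τ_Y (deduplicated):
  ∅ × ∅ = {} (∅)
  {β} × {g} = {(β,g)}
  {α, β} × {g} = {(α,g), (β,g)}
  {β} × {f, g} = {(β,f), (β,g)}
  {β, γ} × {g} = {(β,g), (γ,g)}
  {α, β, γ} × {g} = {(α,g), (β,g), (γ,g)}
  {β} × {e, f, g} = {(β,e), (β,f), (β,g)}
  {α, β} × {f, g} = {(α,f), (α,g), (β,f), (β,g)}
  {β, γ} × {f, g} = {(β,f), (β,g), (γ,f), (γ,g)}
  {α, β} × {e, f, g} = {(α,e), (α,f), (α,g), (β,e), (β,f), (β,g)}
  {α, β, γ} × {f, g} = {(α,f), (α,g), (β,f), (β,g), (γ,f), (γ,g)}
  {β, γ} × {e, f, g} = {(β,e), (β,f), (β,g), (γ,e), (γ,f), (γ,g)}
  {α, β, γ} × {e, f, g} = {(α,e), (α,f), (α,g), (β,e), (β,f), (β,g), (γ,e), (γ,f), (γ,g)}
These 13 distinct sets form the basis B.
Close under arbitrary unions to get τ_{X×Y}; counting gives |τ_{X×Y}| = 30.


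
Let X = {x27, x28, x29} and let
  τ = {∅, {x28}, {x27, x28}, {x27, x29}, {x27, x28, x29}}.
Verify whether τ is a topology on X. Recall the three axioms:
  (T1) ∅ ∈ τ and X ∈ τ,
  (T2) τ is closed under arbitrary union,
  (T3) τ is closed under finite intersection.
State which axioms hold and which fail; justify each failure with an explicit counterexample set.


τ is NOT a topology on X.

Axiom (T1): ∅ ∈ τ? Yes; X ∈ τ? Yes.
Axiom (T2/T3): check pairwise unions and intersections of members of τ.
Counterexample for (T3): {x27, x28} ∩ {x27, x29} = {x27} ∉ τ. Therefore τ is NOT a topology.


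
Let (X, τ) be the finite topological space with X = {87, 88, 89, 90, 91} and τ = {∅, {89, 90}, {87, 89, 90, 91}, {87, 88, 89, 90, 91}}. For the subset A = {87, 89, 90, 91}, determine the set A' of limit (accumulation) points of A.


A' = {87, 88, 89, 90, 91}

For each x ∈ X, list the open sets U ∈ τ with x ∈ U, then check whether U ∩ (A ∖ {x}) ≠ ∅ for every such U.
  x = 87: opens ∋ x are {87, 89, 90, 91}, {87, 88, 89, 90, 91}; each meets A ∖ {87}, so x IS a limit point.
  x = 88: opens ∋ x are {87, 88, 89, 90, 91}; each meets A ∖ {88}, so x IS a limit point.
  x = 89: opens ∋ x are {89, 90}, {87, 89, 90, 91}, {87, 88, 89, 90, 91}; each meets A ∖ {89}, so x IS a limit point.
  x = 90: opens ∋ x are {89, 90}, {87, 89, 90, 91}, {87, 88, 89, 90, 91}; each meets A ∖ {90}, so x IS a limit point.
  x = 91: opens ∋ x are {87, 89, 90, 91}, {87, 88, 89, 90, 91}; each meets A ∖ {91}, so x IS a limit point.
Collecting: A' = {87, 88, 89, 90, 91}.


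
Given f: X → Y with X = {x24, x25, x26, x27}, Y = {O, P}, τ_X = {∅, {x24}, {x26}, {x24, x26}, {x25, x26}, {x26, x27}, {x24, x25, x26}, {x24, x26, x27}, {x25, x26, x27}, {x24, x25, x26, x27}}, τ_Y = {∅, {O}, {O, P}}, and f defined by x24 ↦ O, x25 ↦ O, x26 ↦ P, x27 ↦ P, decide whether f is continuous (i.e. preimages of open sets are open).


f is NOT continuous.

Compute f^{-1}(U) for each U ∈ τ_Y:
  U = ∅: f^{-1}(U) = ∅ ∈ τ_X ✓.
  U = {O}: f^{-1}(U) = {x24, x25} ∉ τ_X ✗.
  U = {O, P}: f^{-1}(U) = {x24, x25, x26, x27} ∈ τ_X ✓.
Found U = {O} with f^{-1}(U) = {x24, x25} not in τ_X. Therefore f is NOT continuous.


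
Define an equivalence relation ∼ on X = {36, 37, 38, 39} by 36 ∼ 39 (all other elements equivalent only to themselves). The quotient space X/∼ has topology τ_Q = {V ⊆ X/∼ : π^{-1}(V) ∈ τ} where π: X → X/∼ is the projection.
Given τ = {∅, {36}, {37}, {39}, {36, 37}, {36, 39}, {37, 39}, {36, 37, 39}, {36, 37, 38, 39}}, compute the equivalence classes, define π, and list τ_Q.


X/∼ = {[36=39], [37], [38]}; |τ_Q| = 5.

Equivalence classes: [36=39], [37], [38].
Quotient map π: X → X/∼ sends 36 ↦ [36=39], 37 ↦ [37], 38 ↦ [38], 39 ↦ [36=39].
For each subset V ⊆ X/∼, compute π^{-1}(V) ⊆ X and check whether π^{-1}(V) ∈ τ. V is open in τ_Q iff π^{-1}(V) ∈ τ.
  V = {}: π^{-1}(V) = ∅ ∈ τ ✓.
  V = {[36=39]}: π^{-1}(V) = {36, 39} ∈ τ ✓.
  V = {[37]}: π^{-1}(V) = {37} ∈ τ ✓.
  V = {[36=39], [37]}: π^{-1}(V) = {36, 37, 39} ∈ τ ✓.
  V = {[38]}: π^{-1}(V) = {38} ∉ τ ✗.
  V = {[36=39], [38]}: π^{-1}(V) = {36, 38, 39} ∉ τ ✗.
  V = {[37], [38]}: π^{-1}(V) = {37, 38} ∉ τ ✗.
  V = {[36=39], [37], [38]}: π^{-1}(V) = {36, 37, 38, 39} ∈ τ ✓.
Open sets in the quotient: τ_Q = {{}, {[36=39]}, {[37]}, {[36=39], [37]}, {[36=39], [37], [38]}} (5 elements).


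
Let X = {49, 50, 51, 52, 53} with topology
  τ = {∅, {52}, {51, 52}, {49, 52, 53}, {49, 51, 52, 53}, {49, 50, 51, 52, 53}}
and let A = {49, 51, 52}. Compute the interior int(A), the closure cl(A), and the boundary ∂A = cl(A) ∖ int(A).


int(A) = {51, 52}, cl(A) = {49, 50, 51, 52, 53}, ∂A = {49, 50, 53}.

Closed sets in (X, τ) are complements of opens:
  closed(X, τ) = {∅, {50}, {50, 51}, {49, 50, 53}, {49, 50, 51, 53}, {49, 50, 51, 52, 53}}.
int(A) = ⋃ {U ∈ τ : U ⊆ A}. Opens contained in A: ∅, {52}, {51, 52}.
Taking the union of these: int(A) = {51, 52}.
cl(A) = ⋂ {C closed : A ⊆ C}. Closed sets containing A: {49, 50, 51, 52, 53}.
Intersecting these: cl(A) = {49, 50, 51, 52, 53}.
∂A = cl(A) ∖ int(A) = {49, 50, 51, 52, 53} ∖ {51, 52} = {49, 50, 53}.


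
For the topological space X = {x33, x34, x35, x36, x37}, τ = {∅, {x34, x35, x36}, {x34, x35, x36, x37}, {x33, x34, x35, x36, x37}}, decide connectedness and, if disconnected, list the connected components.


(X, τ) is connected.

Find clopen sets (U ∈ τ with X ∖ U ∈ τ):
  U = ∅, X ∖ U = {x33, x34, x35, x36, x37} — both open, so U is clopen.
  U = {x33, x34, x35, x36, x37}, X ∖ U = ∅ — both open, so U is clopen.
Only trivial clopens (∅ and X) exist, so (X, τ) is connected.
Compute connected components by grouping points that agree on all clopens:
  component: {x33, x34, x35, x36, x37}


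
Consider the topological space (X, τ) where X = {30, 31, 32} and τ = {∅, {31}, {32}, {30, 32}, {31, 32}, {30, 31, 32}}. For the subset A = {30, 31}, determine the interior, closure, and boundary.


int(A) = {31}, cl(A) = {30, 31}, ∂A = {30}.

Closed sets in (X, τ) are complements of opens:
  closed(X, τ) = {∅, {30}, {31}, {30, 31}, {30, 32}, {30, 31, 32}}.
int(A) = ⋃ {U ∈ τ : U ⊆ A}. Opens contained in A: ∅, {31}.
Taking the union of these: int(A) = {31}.
cl(A) = ⋂ {C closed : A ⊆ C}. Closed sets containing A: {30, 31}, {30, 31, 32}.
Intersecting these: cl(A) = {30, 31}.
∂A = cl(A) ∖ int(A) = {30, 31} ∖ {31} = {30}.


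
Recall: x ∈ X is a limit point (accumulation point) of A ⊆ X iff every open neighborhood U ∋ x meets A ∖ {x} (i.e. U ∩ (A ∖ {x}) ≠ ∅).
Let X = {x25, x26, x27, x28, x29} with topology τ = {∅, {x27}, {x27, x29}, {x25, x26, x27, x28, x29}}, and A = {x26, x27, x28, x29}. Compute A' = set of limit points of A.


A' = {x25, x26, x28, x29}

For each x ∈ X, list the open sets U ∈ τ with x ∈ U, then check whether U ∩ (A ∖ {x}) ≠ ∅ for every such U.
  x = x25: opens ∋ x are {x25, x26, x27, x28, x29}; each meets A ∖ {x25}, so x IS a limit point.
  x = x26: opens ∋ x are {x25, x26, x27, x28, x29}; each meets A ∖ {x26}, so x IS a limit point.
  x = x27: open {x27} ∋ x has {x27} ∩ (A ∖ {x27}) = ∅, so x is NOT a limit point.
  x = x28: opens ∋ x are {x25, x26, x27, x28, x29}; each meets A ∖ {x28}, so x IS a limit point.
  x = x29: opens ∋ x are {x27, x29}, {x25, x26, x27, x28, x29}; each meets A ∖ {x29}, so x IS a limit point.
Collecting: A' = {x25, x26, x28, x29}.


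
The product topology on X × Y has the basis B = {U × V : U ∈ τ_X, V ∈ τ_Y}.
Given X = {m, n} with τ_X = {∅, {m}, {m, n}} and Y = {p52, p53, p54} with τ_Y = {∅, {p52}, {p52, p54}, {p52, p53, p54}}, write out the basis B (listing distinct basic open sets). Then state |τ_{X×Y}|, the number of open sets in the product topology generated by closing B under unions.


Basis B = {∅ × ∅, {m} × {p52}, {m} × {p52, p54}, {m, n} × {p52}, {m} × {p52, p53, p54}, {m, n} × {p52, p54}, {m, n} × {p52, p53, p54}}; |τ_{X×Y}| = 10.

Enumerate products U × V with U ∈ τ_X, V ∈ τ_Y (deduplicated):
  ∅ × ∅ = {} (∅)
  {m} × {p52} = {(m,p52)}
  {m} × {p52, p54} = {(m,p52), (m,p54)}
  {m, n} × {p52} = {(m,p52), (n,p52)}
  {m} × {p52, p53, p54} = {(m,p52), (m,p53), (m,p54)}
  {m, n} × {p52, p54} = {(m,p52), (m,p54), (n,p52), (n,p54)}
  {m, n} × {p52, p53, p54} = {(m,p52), (m,p53), (m,p54), (n,p52), (n,p53), (n,p54)}
These 7 distinct sets form the basis B.
Close under arbitrary unions to get τ_{X×Y}; counting gives |τ_{X×Y}| = 10.


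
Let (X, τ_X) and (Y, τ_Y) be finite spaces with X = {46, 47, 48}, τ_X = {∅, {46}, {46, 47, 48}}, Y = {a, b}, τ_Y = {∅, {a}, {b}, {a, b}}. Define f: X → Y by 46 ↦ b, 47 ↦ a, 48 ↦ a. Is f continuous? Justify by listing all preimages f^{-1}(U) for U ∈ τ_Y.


f is NOT continuous.

Compute f^{-1}(U) for each U ∈ τ_Y:
  U = ∅: f^{-1}(U) = ∅ ∈ τ_X ✓.
  U = {a}: f^{-1}(U) = {47, 48} ∉ τ_X ✗.
  U = {b}: f^{-1}(U) = {46} ∈ τ_X ✓.
  U = {a, b}: f^{-1}(U) = {46, 47, 48} ∈ τ_X ✓.
Found U = {a} with f^{-1}(U) = {47, 48} not in τ_X. Therefore f is NOT continuous.


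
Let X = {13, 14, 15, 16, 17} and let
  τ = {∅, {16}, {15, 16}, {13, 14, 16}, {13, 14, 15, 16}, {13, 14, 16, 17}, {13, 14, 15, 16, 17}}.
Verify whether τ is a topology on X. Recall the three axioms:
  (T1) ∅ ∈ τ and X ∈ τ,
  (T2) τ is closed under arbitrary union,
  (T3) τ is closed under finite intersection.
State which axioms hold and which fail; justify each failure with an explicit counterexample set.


τ IS a topology on X.

Axiom (T1): ∅ ∈ τ? Yes; X ∈ τ? Yes.
Axiom (T2/T3): check pairwise unions and intersections of members of τ.
All pairwise intersections and unions checked — each lies in τ. Therefore τ satisfies (T1), (T2), (T3): it IS a topology on X.


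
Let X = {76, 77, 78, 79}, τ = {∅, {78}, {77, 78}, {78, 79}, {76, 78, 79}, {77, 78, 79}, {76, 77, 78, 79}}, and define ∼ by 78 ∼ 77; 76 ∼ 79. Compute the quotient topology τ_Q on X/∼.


X/∼ = {[76=79], [77=78]}; |τ_Q| = 3.

Equivalence classes: [76=79], [77=78].
Quotient map π: X → X/∼ sends 76 ↦ [76=79], 77 ↦ [77=78], 78 ↦ [77=78], 79 ↦ [76=79].
For each subset V ⊆ X/∼, compute π^{-1}(V) ⊆ X and check whether π^{-1}(V) ∈ τ. V is open in τ_Q iff π^{-1}(V) ∈ τ.
  V = {}: π^{-1}(V) = ∅ ∈ τ ✓.
  V = {[76=79]}: π^{-1}(V) = {76, 79} ∉ τ ✗.
  V = {[77=78]}: π^{-1}(V) = {77, 78} ∈ τ ✓.
  V = {[76=79], [77=78]}: π^{-1}(V) = {76, 77, 78, 79} ∈ τ ✓.
Open sets in the quotient: τ_Q = {{}, {[77=78]}, {[76=79], [77=78]}} (3 elements).


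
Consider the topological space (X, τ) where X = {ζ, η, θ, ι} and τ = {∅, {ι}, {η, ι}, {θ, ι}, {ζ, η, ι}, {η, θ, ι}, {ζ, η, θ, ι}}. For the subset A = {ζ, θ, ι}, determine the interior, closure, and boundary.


int(A) = {θ, ι}, cl(A) = {ζ, η, θ, ι}, ∂A = {ζ, η}.

Closed sets in (X, τ) are complements of opens:
  closed(X, τ) = {∅, {ζ}, {θ}, {ζ, η}, {ζ, θ}, {ζ, η, θ}, {ζ, η, θ, ι}}.
int(A) = ⋃ {U ∈ τ : U ⊆ A}. Opens contained in A: ∅, {ι}, {θ, ι}.
Taking the union of these: int(A) = {θ, ι}.
cl(A) = ⋂ {C closed : A ⊆ C}. Closed sets containing A: {ζ, η, θ, ι}.
Intersecting these: cl(A) = {ζ, η, θ, ι}.
∂A = cl(A) ∖ int(A) = {ζ, η, θ, ι} ∖ {θ, ι} = {ζ, η}.


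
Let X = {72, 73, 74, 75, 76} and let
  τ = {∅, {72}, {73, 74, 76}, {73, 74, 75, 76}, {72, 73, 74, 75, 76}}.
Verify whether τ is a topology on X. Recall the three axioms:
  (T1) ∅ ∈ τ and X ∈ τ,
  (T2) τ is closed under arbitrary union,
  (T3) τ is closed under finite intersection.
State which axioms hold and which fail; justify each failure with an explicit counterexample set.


τ is NOT a topology on X.

Axiom (T1): ∅ ∈ τ? Yes; X ∈ τ? Yes.
Axiom (T2/T3): check pairwise unions and intersections of members of τ.
Counterexample for (T2): {72} ∪ {73, 74, 76} = {72, 73, 74, 76} ∉ τ. Therefore τ is NOT a topology.


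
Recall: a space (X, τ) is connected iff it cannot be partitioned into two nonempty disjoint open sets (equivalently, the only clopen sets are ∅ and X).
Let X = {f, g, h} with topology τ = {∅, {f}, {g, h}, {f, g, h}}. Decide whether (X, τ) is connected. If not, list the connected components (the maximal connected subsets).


(X, τ) is disconnected; components = [{f}, {g, h}].

Find clopen sets (U ∈ τ with X ∖ U ∈ τ):
  U = ∅, X ∖ U = {f, g, h} — both open, so U is clopen.
  U = {f}, X ∖ U = {g, h} — both open, so U is clopen.
  U = {g, h}, X ∖ U = {f} — both open, so U is clopen.
  U = {f, g, h}, X ∖ U = ∅ — both open, so U is clopen.
Nontrivial clopen(s) exist: e.g. {f}. So (X, τ) is disconnected.
Compute connected components by grouping points that agree on all clopens:
  component: {f}
  component: {g, h}


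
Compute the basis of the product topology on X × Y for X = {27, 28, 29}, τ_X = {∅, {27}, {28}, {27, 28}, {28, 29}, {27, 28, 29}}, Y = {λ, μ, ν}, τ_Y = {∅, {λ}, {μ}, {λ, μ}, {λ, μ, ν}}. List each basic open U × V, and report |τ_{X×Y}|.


Basis B = {∅ × ∅, {27} × {λ}, {27} × {μ}, {28} × {λ}, {28} × {μ}, {27} × {λ, μ}, {27, 28} × {λ}, {27, 28} × {μ}, {28} × {λ, μ}, {28, 29} × {λ}, {28, 29} × {μ}, {27} × {λ, μ, ν}, {27, 28, 29} × {λ}, {27, 28, 29} × {μ}, {28} × {λ, μ, ν}, {27, 28} × {λ, μ}, {28, 29} × {λ, μ}, {27, 28} × {λ, μ, ν}, {27, 28, 29} × {λ, μ}, {28, 29} × {λ, μ, ν}, {27, 28, 29} × {λ, μ, ν}}; |τ_{X×Y}| = 70.

Enumerate products U × V with U ∈ τ_X, V ∈ τ_Y (deduplicated):
  ∅ × ∅ = {} (∅)
  {27} × {λ} = {(27,λ)}
  {27} × {μ} = {(27,μ)}
  {28} × {λ} = {(28,λ)}
  {28} × {μ} = {(28,μ)}
  {27} × {λ, μ} = {(27,λ), (27,μ)}
  {27, 28} × {λ} = {(27,λ), (28,λ)}
  {27, 28} × {μ} = {(27,μ), (28,μ)}
  {28} × {λ, μ} = {(28,λ), (28,μ)}
  {28, 29} × {λ} = {(28,λ), (29,λ)}
  {28, 29} × {μ} = {(28,μ), (29,μ)}
  {27} × {λ, μ, ν} = {(27,λ), (27,μ), (27,ν)}
  {27, 28, 29} × {λ} = {(27,λ), (28,λ), (29,λ)}
  {27, 28, 29} × {μ} = {(27,μ), (28,μ), (29,μ)}
  {28} × {λ, μ, ν} = {(28,λ), (28,μ), (28,ν)}
  {27, 28} × {λ, μ} = {(27,λ), (27,μ), (28,λ), (28,μ)}
  {28, 29} × {λ, μ} = {(28,λ), (28,μ), (29,λ), (29,μ)}
  {27, 28} × {λ, μ, ν} = {(27,λ), (27,μ), (27,ν), (28,λ), (28,μ), (28,ν)}
  {27, 28, 29} × {λ, μ} = {(27,λ), (27,μ), (28,λ), (28,μ), (29,λ), (29,μ)}
  {28, 29} × {λ, μ, ν} = {(28,λ), (28,μ), (28,ν), (29,λ), (29,μ), (29,ν)}
  {27, 28, 29} × {λ, μ, ν} = {(27,λ), (27,μ), (27,ν), (28,λ), (28,μ), (28,ν), (29,λ), (29,μ), (29,ν)}
These 21 distinct sets form the basis B.
Close under arbitrary unions to get τ_{X×Y}; counting gives |τ_{X×Y}| = 70.


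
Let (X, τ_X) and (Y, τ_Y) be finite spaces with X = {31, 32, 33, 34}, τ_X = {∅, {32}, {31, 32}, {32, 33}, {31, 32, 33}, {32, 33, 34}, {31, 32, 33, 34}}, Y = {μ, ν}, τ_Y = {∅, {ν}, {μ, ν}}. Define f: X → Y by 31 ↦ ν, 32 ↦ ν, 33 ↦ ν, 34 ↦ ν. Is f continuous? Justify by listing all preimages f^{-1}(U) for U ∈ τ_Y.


f IS continuous.

Compute f^{-1}(U) for each U ∈ τ_Y:
  U = ∅: f^{-1}(U) = ∅ ∈ τ_X ✓.
  U = {ν}: f^{-1}(U) = {31, 32, 33, 34} ∈ τ_X ✓.
  U = {μ, ν}: f^{-1}(U) = {31, 32, 33, 34} ∈ τ_X ✓.
Every preimage lies in τ_X, so f IS continuous.


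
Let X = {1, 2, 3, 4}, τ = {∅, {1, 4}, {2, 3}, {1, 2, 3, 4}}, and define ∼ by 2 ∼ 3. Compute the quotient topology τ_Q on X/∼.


X/∼ = {[1], [2=3], [4]}; |τ_Q| = 4.

Equivalence classes: [1], [2=3], [4].
Quotient map π: X → X/∼ sends 1 ↦ [1], 2 ↦ [2=3], 3 ↦ [2=3], 4 ↦ [4].
For each subset V ⊆ X/∼, compute π^{-1}(V) ⊆ X and check whether π^{-1}(V) ∈ τ. V is open in τ_Q iff π^{-1}(V) ∈ τ.
  V = {}: π^{-1}(V) = ∅ ∈ τ ✓.
  V = {[1]}: π^{-1}(V) = {1} ∉ τ ✗.
  V = {[2=3]}: π^{-1}(V) = {2, 3} ∈ τ ✓.
  V = {[1], [2=3]}: π^{-1}(V) = {1, 2, 3} ∉ τ ✗.
  V = {[4]}: π^{-1}(V) = {4} ∉ τ ✗.
  V = {[1], [4]}: π^{-1}(V) = {1, 4} ∈ τ ✓.
  V = {[2=3], [4]}: π^{-1}(V) = {2, 3, 4} ∉ τ ✗.
  V = {[1], [2=3], [4]}: π^{-1}(V) = {1, 2, 3, 4} ∈ τ ✓.
Open sets in the quotient: τ_Q = {{}, {[2=3]}, {[1], [4]}, {[1], [2=3], [4]}} (4 elements).


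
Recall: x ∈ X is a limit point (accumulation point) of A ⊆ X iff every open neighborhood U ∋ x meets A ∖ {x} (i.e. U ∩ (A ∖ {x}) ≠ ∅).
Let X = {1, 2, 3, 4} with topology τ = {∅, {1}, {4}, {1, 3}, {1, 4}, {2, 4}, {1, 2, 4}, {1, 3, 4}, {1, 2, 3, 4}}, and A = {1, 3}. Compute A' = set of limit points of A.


A' = {3}

For each x ∈ X, list the open sets U ∈ τ with x ∈ U, then check whether U ∩ (A ∖ {x}) ≠ ∅ for every such U.
  x = 1: open {1} ∋ x has {1} ∩ (A ∖ {1}) = ∅, so x is NOT a limit point.
  x = 2: open {2, 4} ∋ x has {2, 4} ∩ (A ∖ {2}) = ∅, so x is NOT a limit point.
  x = 3: opens ∋ x are {1, 3}, {1, 3, 4}, {1, 2, 3, 4}; each meets A ∖ {3}, so x IS a limit point.
  x = 4: open {4} ∋ x has {4} ∩ (A ∖ {4}) = ∅, so x is NOT a limit point.
Collecting: A' = {3}.


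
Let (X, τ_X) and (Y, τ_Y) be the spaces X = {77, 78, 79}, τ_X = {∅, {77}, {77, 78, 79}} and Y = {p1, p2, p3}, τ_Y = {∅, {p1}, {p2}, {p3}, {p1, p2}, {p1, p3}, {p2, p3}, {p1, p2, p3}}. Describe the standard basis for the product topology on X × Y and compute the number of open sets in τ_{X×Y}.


Basis B = {∅ × ∅, {77} × {p1}, {77} × {p2}, {77} × {p3}, {77} × {p1, p2}, {77} × {p1, p3}, {77} × {p2, p3}, {77} × {p1, p2, p3}, {77, 78, 79} × {p1}, {77, 78, 79} × {p2}, {77, 78, 79} × {p3}, {77, 78, 79} × {p1, p2}, {77, 78, 79} × {p1, p3}, {77, 78, 79} × {p2, p3}, {77, 78, 79} × {p1, p2, p3}}; |τ_{X×Y}| = 27.

Enumerate products U × V with U ∈ τ_X, V ∈ τ_Y (deduplicated):
  ∅ × ∅ = {} (∅)
  {77} × {p1} = {(77,p1)}
  {77} × {p2} = {(77,p2)}
  {77} × {p3} = {(77,p3)}
  {77} × {p1, p2} = {(77,p1), (77,p2)}
  {77} × {p1, p3} = {(77,p1), (77,p3)}
  {77} × {p2, p3} = {(77,p2), (77,p3)}
  {77} × {p1, p2, p3} = {(77,p1), (77,p2), (77,p3)}
  {77, 78, 79} × {p1} = {(77,p1), (78,p1), (79,p1)}
  {77, 78, 79} × {p2} = {(77,p2), (78,p2), (79,p2)}
  {77, 78, 79} × {p3} = {(77,p3), (78,p3), (79,p3)}
  {77, 78, 79} × {p1, p2} = {(77,p1), (77,p2), (78,p1), (78,p2), (79,p1), (79,p2)}
  {77, 78, 79} × {p1, p3} = {(77,p1), (77,p3), (78,p1), (78,p3), (79,p1), (79,p3)}
  {77, 78, 79} × {p2, p3} = {(77,p2), (77,p3), (78,p2), (78,p3), (79,p2), (79,p3)}
  {77, 78, 79} × {p1, p2, p3} = {(77,p1), (77,p2), (77,p3), (78,p1), (78,p2), (78,p3), (79,p1), (79,p2), (79,p3)}
These 15 distinct sets form the basis B.
Close under arbitrary unions to get τ_{X×Y}; counting gives |τ_{X×Y}| = 27.


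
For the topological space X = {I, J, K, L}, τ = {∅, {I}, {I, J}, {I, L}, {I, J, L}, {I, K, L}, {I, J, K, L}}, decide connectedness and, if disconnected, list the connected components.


(X, τ) is connected.

Find clopen sets (U ∈ τ with X ∖ U ∈ τ):
  U = ∅, X ∖ U = {I, J, K, L} — both open, so U is clopen.
  U = {I, J, K, L}, X ∖ U = ∅ — both open, so U is clopen.
Only trivial clopens (∅ and X) exist, so (X, τ) is connected.
Compute connected components by grouping points that agree on all clopens:
  component: {I, J, K, L}


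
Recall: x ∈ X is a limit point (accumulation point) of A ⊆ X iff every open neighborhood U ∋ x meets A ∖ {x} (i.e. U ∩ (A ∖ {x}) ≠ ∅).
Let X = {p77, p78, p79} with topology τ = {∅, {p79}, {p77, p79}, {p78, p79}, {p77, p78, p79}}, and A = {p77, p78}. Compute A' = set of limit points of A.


A' = ∅

For each x ∈ X, list the open sets U ∈ τ with x ∈ U, then check whether U ∩ (A ∖ {x}) ≠ ∅ for every such U.
  x = p77: open {p77, p79} ∋ x has {p77, p79} ∩ (A ∖ {p77}) = ∅, so x is NOT a limit point.
  x = p78: open {p78, p79} ∋ x has {p78, p79} ∩ (A ∖ {p78}) = ∅, so x is NOT a limit point.
  x = p79: open {p79} ∋ x has {p79} ∩ (A ∖ {p79}) = ∅, so x is NOT a limit point.
Collecting: A' = ∅.


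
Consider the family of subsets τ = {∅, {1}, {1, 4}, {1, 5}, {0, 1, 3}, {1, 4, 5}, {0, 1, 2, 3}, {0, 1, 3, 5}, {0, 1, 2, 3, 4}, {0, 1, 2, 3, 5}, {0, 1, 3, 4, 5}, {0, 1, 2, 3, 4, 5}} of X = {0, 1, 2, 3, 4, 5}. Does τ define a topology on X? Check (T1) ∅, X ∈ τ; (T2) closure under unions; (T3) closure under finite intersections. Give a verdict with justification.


τ is NOT a topology on X.

Axiom (T1): ∅ ∈ τ? Yes; X ∈ τ? Yes.
Axiom (T2/T3): check pairwise unions and intersections of members of τ.
Counterexample for (T2): {1, 4} ∪ {0, 1, 3} = {0, 1, 3, 4} ∉ τ. Therefore τ is NOT a topology.


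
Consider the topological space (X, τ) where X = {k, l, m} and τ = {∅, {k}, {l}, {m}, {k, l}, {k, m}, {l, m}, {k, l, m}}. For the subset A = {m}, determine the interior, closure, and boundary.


int(A) = {m}, cl(A) = {m}, ∂A = ∅.

Closed sets in (X, τ) are complements of opens:
  closed(X, τ) = {∅, {k}, {l}, {m}, {k, l}, {k, m}, {l, m}, {k, l, m}}.
int(A) = ⋃ {U ∈ τ : U ⊆ A}. Opens contained in A: ∅, {m}.
Taking the union of these: int(A) = {m}.
cl(A) = ⋂ {C closed : A ⊆ C}. Closed sets containing A: {m}, {k, m}, {l, m}, {k, l, m}.
Intersecting these: cl(A) = {m}.
∂A = cl(A) ∖ int(A) = {m} ∖ {m} = ∅.


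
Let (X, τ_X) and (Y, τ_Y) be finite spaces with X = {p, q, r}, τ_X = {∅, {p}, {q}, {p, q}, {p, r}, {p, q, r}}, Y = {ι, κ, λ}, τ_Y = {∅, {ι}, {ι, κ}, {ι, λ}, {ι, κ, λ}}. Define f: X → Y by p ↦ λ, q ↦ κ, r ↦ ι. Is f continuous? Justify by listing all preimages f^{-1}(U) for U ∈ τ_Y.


f is NOT continuous.

Compute f^{-1}(U) for each U ∈ τ_Y:
  U = ∅: f^{-1}(U) = ∅ ∈ τ_X ✓.
  U = {ι}: f^{-1}(U) = {r} ∉ τ_X ✗.
  U = {ι, κ}: f^{-1}(U) = {q, r} ∉ τ_X ✗.
  U = {ι, λ}: f^{-1}(U) = {p, r} ∈ τ_X ✓.
  U = {ι, κ, λ}: f^{-1}(U) = {p, q, r} ∈ τ_X ✓.
Found U = {ι} with f^{-1}(U) = {r} not in τ_X. Therefore f is NOT continuous.


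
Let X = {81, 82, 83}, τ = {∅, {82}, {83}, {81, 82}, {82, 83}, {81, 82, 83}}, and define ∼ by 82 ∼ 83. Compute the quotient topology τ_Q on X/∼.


X/∼ = {[81], [82=83]}; |τ_Q| = 3.

Equivalence classes: [81], [82=83].
Quotient map π: X → X/∼ sends 81 ↦ [81], 82 ↦ [82=83], 83 ↦ [82=83].
For each subset V ⊆ X/∼, compute π^{-1}(V) ⊆ X and check whether π^{-1}(V) ∈ τ. V is open in τ_Q iff π^{-1}(V) ∈ τ.
  V = {}: π^{-1}(V) = ∅ ∈ τ ✓.
  V = {[81]}: π^{-1}(V) = {81} ∉ τ ✗.
  V = {[82=83]}: π^{-1}(V) = {82, 83} ∈ τ ✓.
  V = {[81], [82=83]}: π^{-1}(V) = {81, 82, 83} ∈ τ ✓.
Open sets in the quotient: τ_Q = {{}, {[82=83]}, {[81], [82=83]}} (3 elements).


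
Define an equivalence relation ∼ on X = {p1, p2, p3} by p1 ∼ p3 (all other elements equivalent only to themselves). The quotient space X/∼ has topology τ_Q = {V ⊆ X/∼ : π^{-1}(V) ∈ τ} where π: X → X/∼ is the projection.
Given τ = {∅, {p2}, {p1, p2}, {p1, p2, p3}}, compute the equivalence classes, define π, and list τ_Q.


X/∼ = {[p1=p3], [p2]}; |τ_Q| = 3.

Equivalence classes: [p1=p3], [p2].
Quotient map π: X → X/∼ sends p1 ↦ [p1=p3], p2 ↦ [p2], p3 ↦ [p1=p3].
For each subset V ⊆ X/∼, compute π^{-1}(V) ⊆ X and check whether π^{-1}(V) ∈ τ. V is open in τ_Q iff π^{-1}(V) ∈ τ.
  V = {}: π^{-1}(V) = ∅ ∈ τ ✓.
  V = {[p1=p3]}: π^{-1}(V) = {p1, p3} ∉ τ ✗.
  V = {[p2]}: π^{-1}(V) = {p2} ∈ τ ✓.
  V = {[p1=p3], [p2]}: π^{-1}(V) = {p1, p2, p3} ∈ τ ✓.
Open sets in the quotient: τ_Q = {{}, {[p2]}, {[p1=p3], [p2]}} (3 elements).


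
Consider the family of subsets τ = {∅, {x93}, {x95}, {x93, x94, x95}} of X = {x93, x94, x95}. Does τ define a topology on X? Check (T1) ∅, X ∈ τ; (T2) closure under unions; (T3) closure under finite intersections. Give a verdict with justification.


τ is NOT a topology on X.

Axiom (T1): ∅ ∈ τ? Yes; X ∈ τ? Yes.
Axiom (T2/T3): check pairwise unions and intersections of members of τ.
Counterexample for (T2): {x93} ∪ {x95} = {x93, x95} ∉ τ. Therefore τ is NOT a topology.


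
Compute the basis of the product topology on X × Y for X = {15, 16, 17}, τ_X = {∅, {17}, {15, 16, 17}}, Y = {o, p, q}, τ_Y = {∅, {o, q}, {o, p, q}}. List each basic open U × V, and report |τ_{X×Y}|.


Basis B = {∅ × ∅, {17} × {o, q}, {17} × {o, p, q}, {15, 16, 17} × {o, q}, {15, 16, 17} × {o, p, q}}; |τ_{X×Y}| = 6.

Enumerate products U × V with U ∈ τ_X, V ∈ τ_Y (deduplicated):
  ∅ × ∅ = {} (∅)
  {17} × {o, q} = {(17,o), (17,q)}
  {17} × {o, p, q} = {(17,o), (17,p), (17,q)}
  {15, 16, 17} × {o, q} = {(15,o), (15,q), (16,o), (16,q), (17,o), (17,q)}
  {15, 16, 17} × {o, p, q} = {(15,o), (15,p), (15,q), (16,o), (16,p), (16,q), (17,o), (17,p), (17,q)}
These 5 distinct sets form the basis B.
Close under arbitrary unions to get τ_{X×Y}; counting gives |τ_{X×Y}| = 6.


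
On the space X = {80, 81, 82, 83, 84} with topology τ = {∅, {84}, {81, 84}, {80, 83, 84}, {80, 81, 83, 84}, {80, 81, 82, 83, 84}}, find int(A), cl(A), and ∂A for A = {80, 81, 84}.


int(A) = {81, 84}, cl(A) = {80, 81, 82, 83, 84}, ∂A = {80, 82, 83}.

Closed sets in (X, τ) are complements of opens:
  closed(X, τ) = {∅, {82}, {81, 82}, {80, 82, 83}, {80, 81, 82, 83}, {80, 81, 82, 83, 84}}.
int(A) = ⋃ {U ∈ τ : U ⊆ A}. Opens contained in A: ∅, {84}, {81, 84}.
Taking the union of these: int(A) = {81, 84}.
cl(A) = ⋂ {C closed : A ⊆ C}. Closed sets containing A: {80, 81, 82, 83, 84}.
Intersecting these: cl(A) = {80, 81, 82, 83, 84}.
∂A = cl(A) ∖ int(A) = {80, 81, 82, 83, 84} ∖ {81, 84} = {80, 82, 83}.


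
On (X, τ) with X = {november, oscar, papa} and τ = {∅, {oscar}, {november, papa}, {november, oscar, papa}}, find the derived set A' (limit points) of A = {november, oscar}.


A' = {papa}

For each x ∈ X, list the open sets U ∈ τ with x ∈ U, then check whether U ∩ (A ∖ {x}) ≠ ∅ for every such U.
  x = november: open {november, papa} ∋ x has {november, papa} ∩ (A ∖ {november}) = ∅, so x is NOT a limit point.
  x = oscar: open {oscar} ∋ x has {oscar} ∩ (A ∖ {oscar}) = ∅, so x is NOT a limit point.
  x = papa: opens ∋ x are {november, papa}, {november, oscar, papa}; each meets A ∖ {papa}, so x IS a limit point.
Collecting: A' = {papa}.


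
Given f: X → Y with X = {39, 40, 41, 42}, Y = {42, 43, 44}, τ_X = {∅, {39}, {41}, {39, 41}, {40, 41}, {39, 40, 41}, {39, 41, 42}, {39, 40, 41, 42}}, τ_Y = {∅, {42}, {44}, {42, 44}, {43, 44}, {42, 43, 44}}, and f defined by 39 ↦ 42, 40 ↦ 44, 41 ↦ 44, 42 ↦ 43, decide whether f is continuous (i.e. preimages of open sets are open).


f is NOT continuous.

Compute f^{-1}(U) for each U ∈ τ_Y:
  U = ∅: f^{-1}(U) = ∅ ∈ τ_X ✓.
  U = {42}: f^{-1}(U) = {39} ∈ τ_X ✓.
  U = {44}: f^{-1}(U) = {40, 41} ∈ τ_X ✓.
  U = {42, 44}: f^{-1}(U) = {39, 40, 41} ∈ τ_X ✓.
  U = {43, 44}: f^{-1}(U) = {40, 41, 42} ∉ τ_X ✗.
  U = {42, 43, 44}: f^{-1}(U) = {39, 40, 41, 42} ∈ τ_X ✓.
Found U = {43, 44} with f^{-1}(U) = {40, 41, 42} not in τ_X. Therefore f is NOT continuous.


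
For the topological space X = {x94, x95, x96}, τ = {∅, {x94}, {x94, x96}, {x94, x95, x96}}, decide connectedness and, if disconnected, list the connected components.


(X, τ) is connected.

Find clopen sets (U ∈ τ with X ∖ U ∈ τ):
  U = ∅, X ∖ U = {x94, x95, x96} — both open, so U is clopen.
  U = {x94, x95, x96}, X ∖ U = ∅ — both open, so U is clopen.
Only trivial clopens (∅ and X) exist, so (X, τ) is connected.
Compute connected components by grouping points that agree on all clopens:
  component: {x94, x95, x96}


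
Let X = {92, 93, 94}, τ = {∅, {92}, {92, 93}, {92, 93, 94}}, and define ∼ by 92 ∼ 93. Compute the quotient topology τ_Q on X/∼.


X/∼ = {[92=93], [94]}; |τ_Q| = 3.

Equivalence classes: [92=93], [94].
Quotient map π: X → X/∼ sends 92 ↦ [92=93], 93 ↦ [92=93], 94 ↦ [94].
For each subset V ⊆ X/∼, compute π^{-1}(V) ⊆ X and check whether π^{-1}(V) ∈ τ. V is open in τ_Q iff π^{-1}(V) ∈ τ.
  V = {}: π^{-1}(V) = ∅ ∈ τ ✓.
  V = {[92=93]}: π^{-1}(V) = {92, 93} ∈ τ ✓.
  V = {[94]}: π^{-1}(V) = {94} ∉ τ ✗.
  V = {[92=93], [94]}: π^{-1}(V) = {92, 93, 94} ∈ τ ✓.
Open sets in the quotient: τ_Q = {{}, {[92=93]}, {[92=93], [94]}} (3 elements).


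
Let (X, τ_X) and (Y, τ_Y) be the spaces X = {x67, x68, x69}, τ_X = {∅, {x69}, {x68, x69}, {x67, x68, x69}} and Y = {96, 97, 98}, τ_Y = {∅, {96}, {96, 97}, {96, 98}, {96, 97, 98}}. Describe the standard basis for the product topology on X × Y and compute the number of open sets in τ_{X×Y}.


Basis B = {∅ × ∅, {x69} × {96}, {x68, x69} × {96}, {x69} × {96, 97}, {x69} × {96, 98}, {x67, x68, x69} × {96}, {x69} × {96, 97, 98}, {x68, x69} × {96, 97}, {x68, x69} × {96, 98}, {x67, x68, x69} × {96, 97}, {x67, x68, x69} × {96, 98}, {x68, x69} × {96, 97, 98}, {x67, x68, x69} × {96, 97, 98}}; |τ_{X×Y}| = 30.

Enumerate products U × V with U ∈ τ_X, V ∈ τ_Y (deduplicated):
  ∅ × ∅ = {} (∅)
  {x69} × {96} = {(x69,96)}
  {x68, x69} × {96} = {(x68,96), (x69,96)}
  {x69} × {96, 97} = {(x69,96), (x69,97)}
  {x69} × {96, 98} = {(x69,96), (x69,98)}
  {x67, x68, x69} × {96} = {(x67,96), (x68,96), (x69,96)}
  {x69} × {96, 97, 98} = {(x69,96), (x69,97), (x69,98)}
  {x68, x69} × {96, 97} = {(x68,96), (x68,97), (x69,96), (x69,97)}
  {x68, x69} × {96, 98} = {(x68,96), (x68,98), (x69,96), (x69,98)}
  {x67, x68, x69} × {96, 97} = {(x67,96), (x67,97), (x68,96), (x68,97), (x69,96), (x69,97)}
  {x67, x68, x69} × {96, 98} = {(x67,96), (x67,98), (x68,96), (x68,98), (x69,96), (x69,98)}
  {x68, x69} × {96, 97, 98} = {(x68,96), (x68,97), (x68,98), (x69,96), (x69,97), (x69,98)}
  {x67, x68, x69} × {96, 97, 98} = {(x67,96), (x67,97), (x67,98), (x68,96), (x68,97), (x68,98), (x69,96), (x69,97), (x69,98)}
These 13 distinct sets form the basis B.
Close under arbitrary unions to get τ_{X×Y}; counting gives |τ_{X×Y}| = 30.
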